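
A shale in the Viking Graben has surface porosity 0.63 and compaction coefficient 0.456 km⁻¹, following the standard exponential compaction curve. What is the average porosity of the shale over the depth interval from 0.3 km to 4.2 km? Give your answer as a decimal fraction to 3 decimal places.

0.257

⟨φ⟩ = (1/(Z₂−Z₁)) ∫ φ₀ e^(−kZ) dZ = φ₀·(e^(−k·Z₁) − e^(−k·Z₂)) / (k·(Z₂−Z₁))
e^(−0.456×0.3) = 0.8721; e^(−0.456×4.2) = 0.1473
⟨φ⟩ = 0.63 × (0.8721 − 0.1473) / (0.456 × 3.9) = 0.63 × 0.4076 = 0.2568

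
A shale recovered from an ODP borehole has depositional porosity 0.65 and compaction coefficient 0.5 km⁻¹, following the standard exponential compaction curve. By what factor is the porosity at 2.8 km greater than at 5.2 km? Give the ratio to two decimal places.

φ(Z₁)/φ(Z₂) = e^(−c·Z₁)/e^(−c·Z₂) = e^{c(Z₂−Z₁)}
= exp(0.5 × 2.4) = exp(1.2) = 3.3201

3.32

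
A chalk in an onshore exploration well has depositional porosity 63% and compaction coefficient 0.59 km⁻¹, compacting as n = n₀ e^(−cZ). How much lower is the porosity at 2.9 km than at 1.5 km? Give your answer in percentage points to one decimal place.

14.6 percentage points

n(1.5) = 0.63·e^(−0.59×1.5) = 0.2600
n(2.9) = 0.63·e^(−0.59×2.9) = 0.1138
Δn = 0.2600 − 0.1138 = 0.1462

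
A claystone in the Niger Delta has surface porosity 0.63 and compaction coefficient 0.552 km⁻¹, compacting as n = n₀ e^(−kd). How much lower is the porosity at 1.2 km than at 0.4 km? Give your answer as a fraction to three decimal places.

n(0.4) = 0.63·e^(−0.552×0.4) = 0.5052
n(1.2) = 0.63·e^(−0.552×1.2) = 0.3248
Δn = 0.5052 − 0.3248 = 0.1803

0.180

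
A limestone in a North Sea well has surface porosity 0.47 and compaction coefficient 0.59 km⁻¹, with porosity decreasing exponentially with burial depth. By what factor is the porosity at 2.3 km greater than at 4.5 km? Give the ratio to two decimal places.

3.66

φ(z₁)/φ(z₂) = e^(−c·z₁)/e^(−c·z₂) = e^{c(z₂−z₁)}
= exp(0.59 × 2.2) = exp(1.298) = 3.6620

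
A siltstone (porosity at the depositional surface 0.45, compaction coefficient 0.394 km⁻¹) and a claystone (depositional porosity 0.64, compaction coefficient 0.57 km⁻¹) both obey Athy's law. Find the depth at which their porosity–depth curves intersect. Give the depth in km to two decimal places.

Set φ₀ₐ e^(−cₐd) = φ₀ᵦ e^(−cᵦd) ⇒ ln(φ₀ₐ/φ₀ᵦ) = (cₐ − cᵦ)·d
d = ln(0.45/0.64) / (0.394 − 0.57) = -0.3522 / -0.176 = 2.001 km

2.00 km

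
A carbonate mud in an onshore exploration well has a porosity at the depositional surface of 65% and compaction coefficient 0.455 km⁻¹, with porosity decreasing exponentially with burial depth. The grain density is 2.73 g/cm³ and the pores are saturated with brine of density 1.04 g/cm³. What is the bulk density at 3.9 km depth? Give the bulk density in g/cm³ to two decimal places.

Porosity at depth: n = 0.65·exp(−0.455×3.9) = 0.65×0.1696 = 0.1102
Bulk density: ρ_b = (1−n)ρ_g + n·ρ_f = 0.8898×2.73 + 0.1102×1.04
       = 2.429 + 0.115 = 2.544 g/cm³

2.54 g/cm³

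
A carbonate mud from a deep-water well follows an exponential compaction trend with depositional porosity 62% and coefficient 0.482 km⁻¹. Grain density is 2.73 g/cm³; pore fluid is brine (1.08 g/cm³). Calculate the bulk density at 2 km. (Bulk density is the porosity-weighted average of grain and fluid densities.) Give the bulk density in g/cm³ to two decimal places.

2.34 g/cm³

Porosity at depth: φ = 0.62·exp(−0.482×2) = 0.62×0.3814 = 0.2364
Bulk density: ρ_b = (1−φ)ρ_g + φ·ρ_f = 0.7636×2.73 + 0.2364×1.08
       = 2.085 + 0.255 = 2.340 g/cm³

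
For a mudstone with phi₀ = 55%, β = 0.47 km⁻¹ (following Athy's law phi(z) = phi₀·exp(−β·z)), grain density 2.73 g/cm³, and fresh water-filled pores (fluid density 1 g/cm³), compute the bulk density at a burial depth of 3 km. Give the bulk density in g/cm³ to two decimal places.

Porosity at depth: phi = 0.55·exp(−0.47×3) = 0.55×0.2441 = 0.1343
Bulk density: ρ_b = (1−phi)ρ_g + phi·ρ_f = 0.8657×2.73 + 0.1343×1
       = 2.363 + 0.134 = 2.498 g/cm³

2.50 g/cm³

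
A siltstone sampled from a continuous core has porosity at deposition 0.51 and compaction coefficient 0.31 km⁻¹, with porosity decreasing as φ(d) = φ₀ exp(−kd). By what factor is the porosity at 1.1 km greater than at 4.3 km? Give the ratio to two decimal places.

φ(d₁)/φ(d₂) = e^(−k·d₁)/e^(−k·d₂) = e^{k(d₂−d₁)}
= exp(0.31 × 3.2) = exp(0.992) = 2.6966

2.70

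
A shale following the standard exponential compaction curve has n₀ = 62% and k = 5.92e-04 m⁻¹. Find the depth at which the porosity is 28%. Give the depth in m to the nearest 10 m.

1340 m

Working in km (1 km = 1000 m; k in km⁻¹ = k in m⁻¹ × 1000):
Invert Athy's law: d = ln(n₀/n) / k
d = ln(0.62/0.28) / 0.592 = ln(2.214) / 0.592 = 0.7949 / 0.592 = 1.343 km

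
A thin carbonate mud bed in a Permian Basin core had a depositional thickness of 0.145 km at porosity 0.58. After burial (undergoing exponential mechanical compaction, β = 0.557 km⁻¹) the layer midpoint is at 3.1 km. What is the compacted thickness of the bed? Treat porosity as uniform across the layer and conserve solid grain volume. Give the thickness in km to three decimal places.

0.068 km

Porosity at 3.1 km: φ = 0.58·exp(−0.557×3.1) = 0.1032
Solid-volume conservation: h(1−φ) = h₀(1−φ₀) ⇒ h = h₀·(1−φ₀)/(1−φ)
h = 0.145 × (1 − 0.58)/(1 − 0.1032) = 0.145 × 0.4683 = 0.0679 km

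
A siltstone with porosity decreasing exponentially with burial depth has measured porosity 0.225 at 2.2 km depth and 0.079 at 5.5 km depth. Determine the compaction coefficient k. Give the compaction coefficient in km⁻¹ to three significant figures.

0.317 km⁻¹

Athy: phi(z) = phi₀ e^(−kz) ⇒ phi₁/phi₂ = e^{k(z₂−z₁)} ⇒ k = ln(phi₁/phi₂)/(z₂−z₁)
k = ln(0.225/0.079) / (5.5 − 2.2) = ln(2.848) / 3.3 = 1.0467 / 3.3 = 0.3172 km⁻¹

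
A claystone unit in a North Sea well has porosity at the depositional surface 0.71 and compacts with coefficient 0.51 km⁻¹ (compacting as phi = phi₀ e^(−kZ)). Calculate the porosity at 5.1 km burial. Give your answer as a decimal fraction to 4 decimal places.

0.0527

phi = phi₀·exp(−k·Z) = 0.71 × exp(−0.51 × 5.1) = 0.71 × exp(−2.601)
  = 0.71 × 0.0742 = 0.0527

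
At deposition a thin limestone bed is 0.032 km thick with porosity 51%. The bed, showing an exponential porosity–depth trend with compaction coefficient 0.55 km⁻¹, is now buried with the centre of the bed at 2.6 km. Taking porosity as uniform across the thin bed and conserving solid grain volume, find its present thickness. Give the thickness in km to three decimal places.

0.018 km

Porosity at 2.6 km: phi = 0.51·exp(−0.55×2.6) = 0.1220
Solid-volume conservation: h(1−phi) = h₀(1−phi₀) ⇒ h = h₀·(1−phi₀)/(1−phi)
h = 0.032 × (1 − 0.51)/(1 − 0.1220) = 0.032 × 0.5581 = 0.0179 km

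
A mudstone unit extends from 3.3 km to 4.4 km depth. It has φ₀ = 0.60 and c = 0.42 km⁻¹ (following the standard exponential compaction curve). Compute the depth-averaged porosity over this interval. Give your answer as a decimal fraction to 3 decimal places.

⟨φ⟩ = (1/(z₂−z₁)) ∫ φ₀ e^(−cz) dz = φ₀·(e^(−c·z₁) − e^(−c·z₂)) / (c·(z₂−z₁))
e^(−0.42×3.3) = 0.2501; e^(−0.42×4.4) = 0.1576
⟨φ⟩ = 0.6 × (0.2501 − 0.1576) / (0.42 × 1.1) = 0.6 × 0.2003 = 0.1202

0.120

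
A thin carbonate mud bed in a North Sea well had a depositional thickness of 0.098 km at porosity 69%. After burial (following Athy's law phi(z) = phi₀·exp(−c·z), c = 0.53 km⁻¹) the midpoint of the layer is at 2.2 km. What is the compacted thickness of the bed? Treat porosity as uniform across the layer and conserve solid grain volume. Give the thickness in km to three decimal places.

Porosity at 2.2 km: phi = 0.69·exp(−0.53×2.2) = 0.2150
Solid-volume conservation: h(1−phi) = h₀(1−phi₀) ⇒ h = h₀·(1−phi₀)/(1−phi)
h = 0.098 × (1 − 0.69)/(1 − 0.2150) = 0.098 × 0.3949 = 0.0387 km

0.039 km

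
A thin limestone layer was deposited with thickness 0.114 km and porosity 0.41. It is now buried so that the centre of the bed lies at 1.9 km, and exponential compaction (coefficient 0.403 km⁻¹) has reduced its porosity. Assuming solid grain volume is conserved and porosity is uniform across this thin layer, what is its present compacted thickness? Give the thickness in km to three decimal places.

0.083 km

Porosity at 1.9 km: n = 0.41·exp(−0.403×1.9) = 0.1907
Solid-volume conservation: h(1−n) = h₀(1−n₀) ⇒ h = h₀·(1−n₀)/(1−n)
h = 0.114 × (1 − 0.41)/(1 − 0.1907) = 0.114 × 0.7290 = 0.0831 km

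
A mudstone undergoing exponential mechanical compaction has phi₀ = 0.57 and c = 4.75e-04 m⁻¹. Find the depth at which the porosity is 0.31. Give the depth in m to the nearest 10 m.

Working in km (1 km = 1000 m; c in km⁻¹ = c in m⁻¹ × 1000):
Invert Athy's law: Z = ln(phi₀/phi) / c
Z = ln(0.57/0.31) / 0.475 = ln(1.839) / 0.475 = 0.6091 / 0.475 = 1.282 km

1280 m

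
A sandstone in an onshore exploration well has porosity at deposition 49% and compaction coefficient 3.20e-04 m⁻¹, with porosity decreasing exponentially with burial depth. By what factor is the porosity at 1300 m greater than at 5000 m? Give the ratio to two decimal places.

3.27

Working in km (1 km = 1000 m; k in km⁻¹ = k in m⁻¹ × 1000):
phi(d₁)/phi(d₂) = e^(−k·d₁)/e^(−k·d₂) = e^{k(d₂−d₁)}
= exp(0.32 × 3.7) = exp(1.184) = 3.2674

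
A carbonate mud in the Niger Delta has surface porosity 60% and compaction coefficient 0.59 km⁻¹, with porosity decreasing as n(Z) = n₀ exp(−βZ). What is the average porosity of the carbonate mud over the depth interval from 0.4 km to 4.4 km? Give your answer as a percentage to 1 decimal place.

18.2%

⟨n⟩ = (1/(Z₂−Z₁)) ∫ n₀ e^(−βZ) dZ = n₀·(e^(−β·Z₁) − e^(−β·Z₂)) / (β·(Z₂−Z₁))
e^(−0.59×0.4) = 0.7898; e^(−0.59×4.4) = 0.0746
⟨n⟩ = 0.6 × (0.7898 − 0.0746) / (0.59 × 4) = 0.6 × 0.3031 = 0.1818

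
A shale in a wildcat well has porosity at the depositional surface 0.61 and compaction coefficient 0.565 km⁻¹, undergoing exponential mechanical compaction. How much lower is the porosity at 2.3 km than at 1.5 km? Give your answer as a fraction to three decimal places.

0.095

φ(1.5) = 0.61·e^(−0.565×1.5) = 0.2614
φ(2.3) = 0.61·e^(−0.565×2.3) = 0.1663
Δφ = 0.2614 − 0.1663 = 0.0950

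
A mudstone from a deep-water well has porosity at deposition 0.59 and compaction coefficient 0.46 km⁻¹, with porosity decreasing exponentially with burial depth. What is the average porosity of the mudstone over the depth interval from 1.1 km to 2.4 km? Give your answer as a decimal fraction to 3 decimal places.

0.268

⟨φ⟩ = (1/(z₂−z₁)) ∫ φ₀ e^(−βz) dz = φ₀·(e^(−β·z₁) − e^(−β·z₂)) / (β·(z₂−z₁))
e^(−0.46×1.1) = 0.6029; e^(−0.46×2.4) = 0.3315
⟨φ⟩ = 0.59 × (0.6029 − 0.3315) / (0.46 × 1.3) = 0.59 × 0.4538 = 0.2677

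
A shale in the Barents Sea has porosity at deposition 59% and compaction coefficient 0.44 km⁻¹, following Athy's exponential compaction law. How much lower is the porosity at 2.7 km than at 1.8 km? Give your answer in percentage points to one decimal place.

8.7 percentage points

phi(1.8) = 0.59·e^(−0.44×1.8) = 0.2672
phi(2.7) = 0.59·e^(−0.44×2.7) = 0.1798
Δphi = 0.2672 − 0.1798 = 0.0874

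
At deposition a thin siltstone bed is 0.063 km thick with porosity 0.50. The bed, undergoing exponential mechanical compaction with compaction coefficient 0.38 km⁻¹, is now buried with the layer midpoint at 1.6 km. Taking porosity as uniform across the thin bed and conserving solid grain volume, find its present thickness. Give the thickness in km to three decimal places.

Porosity at 1.6 km: φ = 0.5·exp(−0.38×1.6) = 0.2722
Solid-volume conservation: h(1−φ) = h₀(1−φ₀) ⇒ h = h₀·(1−φ₀)/(1−φ)
h = 0.063 × (1 − 0.5)/(1 − 0.2722) = 0.063 × 0.6870 = 0.0433 km

0.043 km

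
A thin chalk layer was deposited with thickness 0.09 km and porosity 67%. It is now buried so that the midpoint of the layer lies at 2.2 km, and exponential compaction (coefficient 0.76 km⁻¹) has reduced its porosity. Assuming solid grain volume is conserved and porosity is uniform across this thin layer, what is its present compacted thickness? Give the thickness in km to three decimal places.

0.034 km

Porosity at 2.2 km: φ = 0.67·exp(−0.76×2.2) = 0.1259
Solid-volume conservation: h(1−φ) = h₀(1−φ₀) ⇒ h = h₀·(1−φ₀)/(1−φ)
h = 0.09 × (1 − 0.67)/(1 − 0.1259) = 0.09 × 0.3775 = 0.0340 km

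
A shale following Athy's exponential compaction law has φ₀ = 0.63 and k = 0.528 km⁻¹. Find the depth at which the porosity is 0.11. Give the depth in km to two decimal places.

Invert Athy's law: d = ln(φ₀/φ) / k
d = ln(0.63/0.11) / 0.528 = ln(5.727) / 0.528 = 1.7452 / 0.528 = 3.305 km

3.31 km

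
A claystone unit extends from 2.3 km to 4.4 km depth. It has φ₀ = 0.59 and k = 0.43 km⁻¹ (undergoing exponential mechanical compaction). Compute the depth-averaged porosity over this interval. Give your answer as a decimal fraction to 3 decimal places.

0.145

⟨φ⟩ = (1/(z₂−z₁)) ∫ φ₀ e^(−kz) dz = φ₀·(e^(−k·z₁) − e^(−k·z₂)) / (k·(z₂−z₁))
e^(−0.43×2.3) = 0.3719; e^(−0.43×4.4) = 0.1508
⟨φ⟩ = 0.59 × (0.3719 − 0.1508) / (0.43 × 2.1) = 0.59 × 0.2449 = 0.1445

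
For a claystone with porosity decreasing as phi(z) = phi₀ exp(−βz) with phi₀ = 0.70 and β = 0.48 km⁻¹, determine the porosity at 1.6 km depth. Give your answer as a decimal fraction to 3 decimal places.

phi = phi₀·exp(−β·z) = 0.7 × exp(−0.48 × 1.6) = 0.7 × exp(−0.768)
  = 0.7 × 0.4639 = 0.3248

0.325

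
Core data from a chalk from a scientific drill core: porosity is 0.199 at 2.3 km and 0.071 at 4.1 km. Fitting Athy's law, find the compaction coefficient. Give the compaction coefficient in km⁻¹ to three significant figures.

0.573 km⁻¹

Athy: n(z) = n₀ e^(−cz) ⇒ n₁/n₂ = e^{c(z₂−z₁)} ⇒ c = ln(n₁/n₂)/(z₂−z₁)
c = ln(0.199/0.071) / (4.1 − 2.3) = ln(2.803) / 1.8 = 1.0306 / 1.8 = 0.5726 km⁻¹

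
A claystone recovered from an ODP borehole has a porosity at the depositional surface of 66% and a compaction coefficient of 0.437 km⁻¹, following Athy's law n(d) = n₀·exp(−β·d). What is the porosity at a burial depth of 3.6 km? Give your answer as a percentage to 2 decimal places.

13.69%

n = n₀·exp(−β·d) = 0.66 × exp(−0.437 × 3.6) = 0.66 × exp(−1.573)
  = 0.66 × 0.2074 = 0.1369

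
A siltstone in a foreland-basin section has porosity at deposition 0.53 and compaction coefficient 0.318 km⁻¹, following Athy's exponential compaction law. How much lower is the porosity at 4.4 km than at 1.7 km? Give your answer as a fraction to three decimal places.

φ(1.7) = 0.53·e^(−0.318×1.7) = 0.3087
φ(4.4) = 0.53·e^(−0.318×4.4) = 0.1308
Δφ = 0.3087 − 0.1308 = 0.1779

0.178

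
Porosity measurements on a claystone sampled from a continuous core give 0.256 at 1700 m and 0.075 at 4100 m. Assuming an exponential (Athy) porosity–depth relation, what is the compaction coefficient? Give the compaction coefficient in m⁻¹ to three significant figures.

Working in km (1 km = 1000 m; c in km⁻¹ = c in m⁻¹ × 1000):
Athy: n(Z) = n₀ e^(−cZ) ⇒ n₁/n₂ = e^{c(Z₂−Z₁)} ⇒ c = ln(n₁/n₂)/(Z₂−Z₁)
c = ln(0.256/0.075) / (4.1 − 1.7) = ln(3.413) / 2.4 = 1.2277 / 2.4 = 0.5115 km⁻¹

0.000512 m⁻¹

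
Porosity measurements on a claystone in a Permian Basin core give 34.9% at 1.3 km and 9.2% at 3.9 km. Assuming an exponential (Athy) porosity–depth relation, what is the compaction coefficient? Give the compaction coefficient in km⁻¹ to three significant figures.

0.513 km⁻¹

Athy: n(Z) = n₀ e^(−cZ) ⇒ n₁/n₂ = e^{c(Z₂−Z₁)} ⇒ c = ln(n₁/n₂)/(Z₂−Z₁)
c = ln(0.349/0.092) / (3.9 − 1.3) = ln(3.793) / 2.6 = 1.3333 / 2.6 = 0.5128 km⁻¹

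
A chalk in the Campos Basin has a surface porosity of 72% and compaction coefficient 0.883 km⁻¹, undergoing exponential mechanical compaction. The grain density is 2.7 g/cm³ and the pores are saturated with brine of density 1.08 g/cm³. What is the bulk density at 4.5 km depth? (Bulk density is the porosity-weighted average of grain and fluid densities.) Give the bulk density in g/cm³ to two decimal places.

2.68 g/cm³

Porosity at depth: phi = 0.72·exp(−0.883×4.5) = 0.72×0.0188 = 0.0135
Bulk density: ρ_b = (1−phi)ρ_g + phi·ρ_f = 0.9865×2.7 + 0.0135×1.08
       = 2.663 + 0.015 = 2.678 g/cm³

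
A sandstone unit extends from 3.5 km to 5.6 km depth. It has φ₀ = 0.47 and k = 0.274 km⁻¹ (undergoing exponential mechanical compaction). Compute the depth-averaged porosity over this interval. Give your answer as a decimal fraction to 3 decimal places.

⟨φ⟩ = (1/(z₂−z₁)) ∫ φ₀ e^(−kz) dz = φ₀·(e^(−k·z₁) − e^(−k·z₂)) / (k·(z₂−z₁))
e^(−0.274×3.5) = 0.3833; e^(−0.274×5.6) = 0.2156
⟨φ⟩ = 0.47 × (0.3833 − 0.2156) / (0.274 × 2.1) = 0.47 × 0.2914 = 0.1370

0.137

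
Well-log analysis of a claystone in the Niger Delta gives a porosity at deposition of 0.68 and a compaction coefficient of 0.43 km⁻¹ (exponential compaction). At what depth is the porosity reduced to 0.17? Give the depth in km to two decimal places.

3.22 km

Invert Athy's law: z = ln(φ₀/φ) / β
z = ln(0.68/0.17) / 0.43 = ln(4) / 0.43 = 1.3863 / 0.43 = 3.224 km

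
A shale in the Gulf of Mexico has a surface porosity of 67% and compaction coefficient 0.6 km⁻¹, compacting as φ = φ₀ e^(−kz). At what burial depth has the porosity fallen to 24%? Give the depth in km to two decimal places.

1.71 km

Invert Athy's law: z = ln(φ₀/φ) / k
z = ln(0.67/0.24) / 0.6 = ln(2.792) / 0.6 = 1.0266 / 0.6 = 1.711 km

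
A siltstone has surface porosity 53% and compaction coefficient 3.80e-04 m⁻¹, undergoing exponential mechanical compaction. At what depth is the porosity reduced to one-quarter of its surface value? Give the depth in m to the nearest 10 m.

3650 m

Working in km (1 km = 1000 m; β in km⁻¹ = β in m⁻¹ × 1000):
φ/φ₀ = 1/4 ⇒ exp(−β·z) = 1/4 ⇒ z = ln(4) / β
z = 1.3863 / 0.38 = 3.648 km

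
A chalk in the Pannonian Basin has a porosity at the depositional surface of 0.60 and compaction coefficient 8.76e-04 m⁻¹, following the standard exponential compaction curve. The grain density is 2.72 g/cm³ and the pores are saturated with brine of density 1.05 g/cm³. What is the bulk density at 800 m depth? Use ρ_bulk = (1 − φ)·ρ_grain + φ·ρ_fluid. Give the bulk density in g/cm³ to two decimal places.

Working in km (1 km = 1000 m; β in km⁻¹ = β in m⁻¹ × 1000):
Porosity at depth: n = 0.6·exp(−0.876×0.8) = 0.6×0.4962 = 0.2977
Bulk density: ρ_b = (1−n)ρ_g + n·ρ_f = 0.7023×2.72 + 0.2977×1.05
       = 1.910 + 0.313 = 2.223 g/cm³

2.22 g/cm³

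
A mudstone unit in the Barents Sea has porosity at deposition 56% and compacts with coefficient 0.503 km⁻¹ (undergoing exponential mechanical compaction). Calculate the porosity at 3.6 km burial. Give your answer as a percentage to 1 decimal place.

9.2%

φ = φ₀·exp(−β·z) = 0.56 × exp(−0.503 × 3.6) = 0.56 × exp(−1.811)
  = 0.56 × 0.1635 = 0.0916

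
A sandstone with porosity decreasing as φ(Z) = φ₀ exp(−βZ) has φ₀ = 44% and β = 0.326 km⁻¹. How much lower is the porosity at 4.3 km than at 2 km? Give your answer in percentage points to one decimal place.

φ(2) = 0.44·e^(−0.326×2) = 0.2292
φ(4.3) = 0.44·e^(−0.326×4.3) = 0.1083
Δφ = 0.2292 − 0.1083 = 0.1209

12.1 percentage points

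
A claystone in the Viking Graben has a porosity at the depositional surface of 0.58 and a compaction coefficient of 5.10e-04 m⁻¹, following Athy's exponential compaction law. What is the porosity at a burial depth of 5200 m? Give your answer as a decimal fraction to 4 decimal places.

Working in km (1 km = 1000 m; c in km⁻¹ = c in m⁻¹ × 1000):
φ = φ₀·exp(−c·d) = 0.58 × exp(−0.51 × 5.2) = 0.58 × exp(−2.652)
  = 0.58 × 0.0705 = 0.0409

0.0409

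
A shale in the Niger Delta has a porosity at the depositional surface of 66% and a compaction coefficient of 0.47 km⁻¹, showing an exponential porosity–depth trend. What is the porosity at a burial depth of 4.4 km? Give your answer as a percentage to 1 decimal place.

8.3%

phi = phi₀·exp(−k·z) = 0.66 × exp(−0.47 × 4.4) = 0.66 × exp(−2.068)
  = 0.66 × 0.1264 = 0.0834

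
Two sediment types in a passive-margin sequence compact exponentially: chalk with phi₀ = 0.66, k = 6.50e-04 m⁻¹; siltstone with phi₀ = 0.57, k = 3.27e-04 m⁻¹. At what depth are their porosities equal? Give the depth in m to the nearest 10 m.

450 m

Working in km (1 km = 1000 m; k in km⁻¹ = k in m⁻¹ × 1000):
Set phi₀ₐ e^(−kₐz) = phi₀ᵦ e^(−kᵦz) ⇒ ln(phi₀ₐ/phi₀ᵦ) = (kₐ − kᵦ)·z
z = ln(0.66/0.57) / (0.65 − 0.327) = 0.1466 / 0.323 = 0.454 km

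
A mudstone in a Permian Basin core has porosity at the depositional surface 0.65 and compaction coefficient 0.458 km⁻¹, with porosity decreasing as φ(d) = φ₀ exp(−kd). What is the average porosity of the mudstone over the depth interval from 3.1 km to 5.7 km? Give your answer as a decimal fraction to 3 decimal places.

0.092

⟨φ⟩ = (1/(d₂−d₁)) ∫ φ₀ e^(−kd) dd = φ₀·(e^(−k·d₁) − e^(−k·d₂)) / (k·(d₂−d₁))
e^(−0.458×3.1) = 0.2418; e^(−0.458×5.7) = 0.0735
⟨φ⟩ = 0.65 × (0.2418 − 0.0735) / (0.458 × 2.6) = 0.65 × 0.1413 = 0.0919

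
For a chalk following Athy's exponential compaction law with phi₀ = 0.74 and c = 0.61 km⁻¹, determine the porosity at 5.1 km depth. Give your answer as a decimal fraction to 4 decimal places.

phi = phi₀·exp(−c·z) = 0.74 × exp(−0.61 × 5.1) = 0.74 × exp(−3.111)
  = 0.74 × 0.0446 = 0.0330

0.0330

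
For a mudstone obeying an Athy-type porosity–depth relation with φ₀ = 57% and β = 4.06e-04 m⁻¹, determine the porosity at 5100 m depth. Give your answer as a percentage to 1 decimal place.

Working in km (1 km = 1000 m; β in km⁻¹ = β in m⁻¹ × 1000):
φ = φ₀·exp(−β·d) = 0.57 × exp(−0.406 × 5.1) = 0.57 × exp(−2.071)
  = 0.57 × 0.1261 = 0.0719

7.2%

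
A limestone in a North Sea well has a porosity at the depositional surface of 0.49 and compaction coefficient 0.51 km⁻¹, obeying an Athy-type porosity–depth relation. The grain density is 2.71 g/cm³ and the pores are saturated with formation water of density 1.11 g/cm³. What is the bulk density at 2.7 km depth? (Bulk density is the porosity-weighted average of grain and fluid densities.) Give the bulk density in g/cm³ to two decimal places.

Porosity at depth: φ = 0.49·exp(−0.51×2.7) = 0.49×0.2523 = 0.1236
Bulk density: ρ_b = (1−φ)ρ_g + φ·ρ_f = 0.8764×2.71 + 0.1236×1.11
       = 2.375 + 0.137 = 2.512 g/cm³

2.51 g/cm³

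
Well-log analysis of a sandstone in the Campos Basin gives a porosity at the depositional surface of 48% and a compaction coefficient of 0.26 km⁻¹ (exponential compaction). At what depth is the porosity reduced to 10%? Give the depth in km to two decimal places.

6.03 km

Invert Athy's law: Z = ln(n₀/n) / c
Z = ln(0.48/0.1) / 0.26 = ln(4.8) / 0.26 = 1.5686 / 0.26 = 6.033 km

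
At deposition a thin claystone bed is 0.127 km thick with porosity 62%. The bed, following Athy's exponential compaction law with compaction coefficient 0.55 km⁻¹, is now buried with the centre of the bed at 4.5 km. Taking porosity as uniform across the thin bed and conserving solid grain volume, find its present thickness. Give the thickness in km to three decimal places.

0.051 km

Porosity at 4.5 km: φ = 0.62·exp(−0.55×4.5) = 0.0522
Solid-volume conservation: h(1−φ) = h₀(1−φ₀) ⇒ h = h₀·(1−φ₀)/(1−φ)
h = 0.127 × (1 − 0.62)/(1 − 0.0522) = 0.127 × 0.4009 = 0.0509 km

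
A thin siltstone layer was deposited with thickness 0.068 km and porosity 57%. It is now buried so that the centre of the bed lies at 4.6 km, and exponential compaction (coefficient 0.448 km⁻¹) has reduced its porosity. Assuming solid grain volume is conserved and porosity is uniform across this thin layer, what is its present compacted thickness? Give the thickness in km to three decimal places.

0.032 km

Porosity at 4.6 km: phi = 0.57·exp(−0.448×4.6) = 0.0726
Solid-volume conservation: h(1−phi) = h₀(1−phi₀) ⇒ h = h₀·(1−phi₀)/(1−phi)
h = 0.068 × (1 − 0.57)/(1 − 0.0726) = 0.068 × 0.4637 = 0.0315 km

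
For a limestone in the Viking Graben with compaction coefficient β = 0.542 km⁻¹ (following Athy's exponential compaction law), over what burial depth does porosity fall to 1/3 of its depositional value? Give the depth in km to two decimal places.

n/n₀ = 1/3 ⇒ exp(−β·z) = 1/3 ⇒ z = ln(3) / β
z = 1.0986 / 0.542 = 2.027 km

2.03 km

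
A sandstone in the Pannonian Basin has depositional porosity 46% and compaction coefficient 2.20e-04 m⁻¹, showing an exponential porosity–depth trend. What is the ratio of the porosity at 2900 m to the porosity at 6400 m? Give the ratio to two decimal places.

Working in km (1 km = 1000 m; β in km⁻¹ = β in m⁻¹ × 1000):
phi(Z₁)/phi(Z₂) = e^(−β·Z₁)/e^(−β·Z₂) = e^{β(Z₂−Z₁)}
= exp(0.22 × 3.5) = exp(0.77) = 2.1598

2.16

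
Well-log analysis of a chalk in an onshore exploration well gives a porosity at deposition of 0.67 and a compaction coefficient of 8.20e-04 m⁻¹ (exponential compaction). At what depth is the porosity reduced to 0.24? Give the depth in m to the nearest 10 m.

1250 m

Working in km (1 km = 1000 m; k in km⁻¹ = k in m⁻¹ × 1000):
Invert Athy's law: Z = ln(phi₀/phi) / k
Z = ln(0.67/0.24) / 0.82 = ln(2.792) / 0.82 = 1.0266 / 0.82 = 1.252 km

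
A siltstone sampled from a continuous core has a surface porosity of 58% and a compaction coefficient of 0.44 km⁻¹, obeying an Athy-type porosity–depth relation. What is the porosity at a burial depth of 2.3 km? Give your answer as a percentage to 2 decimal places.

n = n₀·exp(−k·d) = 0.58 × exp(−0.44 × 2.3) = 0.58 × exp(−1.012)
  = 0.58 × 0.3635 = 0.2108

21.08%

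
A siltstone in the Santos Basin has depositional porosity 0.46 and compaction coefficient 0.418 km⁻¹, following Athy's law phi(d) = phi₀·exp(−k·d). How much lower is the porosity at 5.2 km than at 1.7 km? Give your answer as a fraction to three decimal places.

0.174

phi(1.7) = 0.46·e^(−0.418×1.7) = 0.2260
phi(5.2) = 0.46·e^(−0.418×5.2) = 0.0523
Δphi = 0.2260 − 0.0523 = 0.1737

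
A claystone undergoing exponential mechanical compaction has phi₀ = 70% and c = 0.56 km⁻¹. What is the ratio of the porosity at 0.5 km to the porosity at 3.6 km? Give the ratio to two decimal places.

phi(Z₁)/phi(Z₂) = e^(−c·Z₁)/e^(−c·Z₂) = e^{c(Z₂−Z₁)}
= exp(0.56 × 3.1) = exp(1.736) = 5.6746

5.67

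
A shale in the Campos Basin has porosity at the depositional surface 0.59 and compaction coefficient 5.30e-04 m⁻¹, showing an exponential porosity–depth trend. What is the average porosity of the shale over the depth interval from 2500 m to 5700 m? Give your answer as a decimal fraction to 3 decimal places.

Working in km (1 km = 1000 m; k in km⁻¹ = k in m⁻¹ × 1000):
⟨φ⟩ = (1/(z₂−z₁)) ∫ φ₀ e^(−kz) dz = φ₀·(e^(−k·z₁) − e^(−k·z₂)) / (k·(z₂−z₁))
e^(−0.53×2.5) = 0.2658; e^(−0.53×5.7) = 0.0488
⟨φ⟩ = 0.59 × (0.2658 − 0.0488) / (0.53 × 3.2) = 0.59 × 0.1280 = 0.0755

0.076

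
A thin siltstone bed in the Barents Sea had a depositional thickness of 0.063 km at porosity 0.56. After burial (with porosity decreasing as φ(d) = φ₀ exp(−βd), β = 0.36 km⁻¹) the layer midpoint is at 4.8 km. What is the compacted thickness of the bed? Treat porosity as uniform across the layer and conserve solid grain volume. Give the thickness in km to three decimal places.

0.031 km

Porosity at 4.8 km: φ = 0.56·exp(−0.36×4.8) = 0.0995
Solid-volume conservation: h(1−φ) = h₀(1−φ₀) ⇒ h = h₀·(1−φ₀)/(1−φ)
h = 0.063 × (1 − 0.56)/(1 − 0.0995) = 0.063 × 0.4886 = 0.0308 km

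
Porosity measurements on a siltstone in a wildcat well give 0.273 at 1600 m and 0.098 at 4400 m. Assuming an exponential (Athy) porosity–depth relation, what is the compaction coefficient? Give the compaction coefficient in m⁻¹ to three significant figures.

0.000366 m⁻¹

Working in km (1 km = 1000 m; k in km⁻¹ = k in m⁻¹ × 1000):
Athy: φ(Z) = φ₀ e^(−kZ) ⇒ φ₁/φ₂ = e^{k(Z₂−Z₁)} ⇒ k = ln(φ₁/φ₂)/(Z₂−Z₁)
k = ln(0.273/0.098) / (4.4 − 1.6) = ln(2.786) / 2.8 = 1.0245 / 2.8 = 0.3659 km⁻¹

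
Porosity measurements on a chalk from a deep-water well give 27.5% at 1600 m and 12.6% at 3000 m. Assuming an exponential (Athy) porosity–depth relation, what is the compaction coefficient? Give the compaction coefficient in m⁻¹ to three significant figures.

Working in km (1 km = 1000 m; k in km⁻¹ = k in m⁻¹ × 1000):
Athy: φ(z) = φ₀ e^(−kz) ⇒ φ₁/φ₂ = e^{k(z₂−z₁)} ⇒ k = ln(φ₁/φ₂)/(z₂−z₁)
k = ln(0.275/0.126) / (3 − 1.6) = ln(2.183) / 1.4 = 0.7805 / 1.4 = 0.5575 km⁻¹

0.000557 m⁻¹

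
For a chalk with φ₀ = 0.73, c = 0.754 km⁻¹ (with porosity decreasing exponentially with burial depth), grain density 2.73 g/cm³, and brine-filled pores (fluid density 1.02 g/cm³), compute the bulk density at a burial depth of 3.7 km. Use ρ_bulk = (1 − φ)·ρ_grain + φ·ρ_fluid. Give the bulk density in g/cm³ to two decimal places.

Porosity at depth: φ = 0.73·exp(−0.754×3.7) = 0.73×0.0614 = 0.0448
Bulk density: ρ_b = (1−φ)ρ_g + φ·ρ_f = 0.9552×2.73 + 0.0448×1.02
       = 2.608 + 0.046 = 2.653 g/cm³

2.65 g/cm³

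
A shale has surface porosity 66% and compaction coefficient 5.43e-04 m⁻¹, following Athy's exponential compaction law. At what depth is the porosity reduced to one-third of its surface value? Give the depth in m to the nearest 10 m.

2020 m

Working in km (1 km = 1000 m; β in km⁻¹ = β in m⁻¹ × 1000):
phi/phi₀ = 1/3 ⇒ exp(−β·d) = 1/3 ⇒ d = ln(3) / β
d = 1.0986 / 0.543 = 2.023 km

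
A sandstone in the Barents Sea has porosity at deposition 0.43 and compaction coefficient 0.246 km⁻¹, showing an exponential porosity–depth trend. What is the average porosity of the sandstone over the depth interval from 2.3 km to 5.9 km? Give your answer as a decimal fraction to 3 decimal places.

0.162

⟨φ⟩ = (1/(z₂−z₁)) ∫ φ₀ e^(−βz) dz = φ₀·(e^(−β·z₁) − e^(−β·z₂)) / (β·(z₂−z₁))
e^(−0.246×2.3) = 0.5679; e^(−0.246×5.9) = 0.2342
⟨φ⟩ = 0.43 × (0.5679 − 0.2342) / (0.246 × 3.6) = 0.43 × 0.3768 = 0.1620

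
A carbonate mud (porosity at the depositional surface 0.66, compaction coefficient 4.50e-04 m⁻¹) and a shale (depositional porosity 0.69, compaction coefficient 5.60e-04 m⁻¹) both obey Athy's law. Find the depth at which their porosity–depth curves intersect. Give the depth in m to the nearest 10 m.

400 m

Working in km (1 km = 1000 m; β in km⁻¹ = β in m⁻¹ × 1000):
Set n₀ₐ e^(−βₐz) = n₀ᵦ e^(−βᵦz) ⇒ ln(n₀ₐ/n₀ᵦ) = (βₐ − βᵦ)·z
z = ln(0.66/0.69) / (0.45 − 0.56) = -0.0445 / -0.11 = 0.404 km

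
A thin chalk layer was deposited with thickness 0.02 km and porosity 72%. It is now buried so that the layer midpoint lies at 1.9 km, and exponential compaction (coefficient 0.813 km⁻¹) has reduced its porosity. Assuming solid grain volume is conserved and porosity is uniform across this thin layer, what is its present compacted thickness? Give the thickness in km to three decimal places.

0.007 km

Porosity at 1.9 km: phi = 0.72·exp(−0.813×1.9) = 0.1536
Solid-volume conservation: h(1−phi) = h₀(1−phi₀) ⇒ h = h₀·(1−phi₀)/(1−phi)
h = 0.02 × (1 − 0.72)/(1 − 0.1536) = 0.02 × 0.3308 = 0.0066 km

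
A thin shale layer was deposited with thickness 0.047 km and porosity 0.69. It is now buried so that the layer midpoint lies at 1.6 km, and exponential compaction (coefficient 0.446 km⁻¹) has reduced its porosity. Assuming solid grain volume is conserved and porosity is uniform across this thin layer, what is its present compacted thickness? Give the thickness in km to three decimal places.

Porosity at 1.6 km: n = 0.69·exp(−0.446×1.6) = 0.3380
Solid-volume conservation: h(1−n) = h₀(1−n₀) ⇒ h = h₀·(1−n₀)/(1−n)
h = 0.047 × (1 − 0.69)/(1 − 0.3380) = 0.047 × 0.4683 = 0.0220 km

0.022 km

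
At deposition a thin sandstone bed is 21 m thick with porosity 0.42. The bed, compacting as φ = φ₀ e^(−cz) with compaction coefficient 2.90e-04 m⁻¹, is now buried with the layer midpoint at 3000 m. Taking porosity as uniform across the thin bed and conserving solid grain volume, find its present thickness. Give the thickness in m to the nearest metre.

15 m

Working in km (1 km = 1000 m; c in km⁻¹ = c in m⁻¹ × 1000):
Porosity at 3 km: φ = 0.42·exp(−0.29×3) = 0.1760
Solid-volume conservation: h(1−φ) = h₀(1−φ₀) ⇒ h = h₀·(1−φ₀)/(1−φ)
h = 0.021 × (1 − 0.42)/(1 − 0.1760) = 0.021 × 0.7038 = 0.0148 km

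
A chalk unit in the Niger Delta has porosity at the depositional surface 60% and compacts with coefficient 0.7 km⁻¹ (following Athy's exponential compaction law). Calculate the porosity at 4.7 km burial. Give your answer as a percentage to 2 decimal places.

n = n₀·exp(−k·z) = 0.6 × exp(−0.7 × 4.7) = 0.6 × exp(−3.29)
  = 0.6 × 0.0373 = 0.0224

2.24%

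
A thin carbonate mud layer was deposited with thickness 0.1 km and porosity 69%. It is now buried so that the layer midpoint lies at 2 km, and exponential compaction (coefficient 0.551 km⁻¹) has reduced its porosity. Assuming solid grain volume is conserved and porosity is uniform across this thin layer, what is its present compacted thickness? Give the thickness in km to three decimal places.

0.040 km

Porosity at 2 km: n = 0.69·exp(−0.551×2) = 0.2292
Solid-volume conservation: h(1−n) = h₀(1−n₀) ⇒ h = h₀·(1−n₀)/(1−n)
h = 0.1 × (1 − 0.69)/(1 − 0.2292) = 0.1 × 0.4022 = 0.0402 km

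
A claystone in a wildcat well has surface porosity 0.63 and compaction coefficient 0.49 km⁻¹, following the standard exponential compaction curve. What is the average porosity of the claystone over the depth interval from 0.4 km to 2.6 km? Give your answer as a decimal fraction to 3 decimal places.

⟨n⟩ = (1/(z₂−z₁)) ∫ n₀ e^(−cz) dz = n₀·(e^(−c·z₁) − e^(−c·z₂)) / (c·(z₂−z₁))
e^(−0.49×0.4) = 0.8220; e^(−0.49×2.6) = 0.2797
⟨n⟩ = 0.63 × (0.8220 − 0.2797) / (0.49 × 2.2) = 0.63 × 0.5031 = 0.3169

0.317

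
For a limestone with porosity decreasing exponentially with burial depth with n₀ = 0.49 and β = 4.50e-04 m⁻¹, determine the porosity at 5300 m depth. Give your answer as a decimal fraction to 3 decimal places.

0.045

Working in km (1 km = 1000 m; β in km⁻¹ = β in m⁻¹ × 1000):
n = n₀·exp(−β·z) = 0.49 × exp(−0.45 × 5.3) = 0.49 × exp(−2.385)
  = 0.49 × 0.0921 = 0.0451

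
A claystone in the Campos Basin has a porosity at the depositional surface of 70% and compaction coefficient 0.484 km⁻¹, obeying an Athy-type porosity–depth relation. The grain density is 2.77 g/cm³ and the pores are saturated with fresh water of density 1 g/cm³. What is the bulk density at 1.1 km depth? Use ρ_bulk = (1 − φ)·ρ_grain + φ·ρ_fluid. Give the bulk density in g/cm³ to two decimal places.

Porosity at depth: n = 0.7·exp(−0.484×1.1) = 0.7×0.5872 = 0.4110
Bulk density: ρ_b = (1−n)ρ_g + n·ρ_f = 0.5890×2.77 + 0.4110×1
       = 1.631 + 0.411 = 2.042 g/cm³

2.04 g/cm³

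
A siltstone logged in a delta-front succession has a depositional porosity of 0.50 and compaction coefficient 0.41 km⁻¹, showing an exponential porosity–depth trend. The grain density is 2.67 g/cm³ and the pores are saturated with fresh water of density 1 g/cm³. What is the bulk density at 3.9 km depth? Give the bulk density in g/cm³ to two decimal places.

2.50 g/cm³

Porosity at depth: φ = 0.5·exp(−0.41×3.9) = 0.5×0.2021 = 0.1010
Bulk density: ρ_b = (1−φ)ρ_g + φ·ρ_f = 0.8990×2.67 + 0.1010×1
       = 2.400 + 0.101 = 2.501 g/cm³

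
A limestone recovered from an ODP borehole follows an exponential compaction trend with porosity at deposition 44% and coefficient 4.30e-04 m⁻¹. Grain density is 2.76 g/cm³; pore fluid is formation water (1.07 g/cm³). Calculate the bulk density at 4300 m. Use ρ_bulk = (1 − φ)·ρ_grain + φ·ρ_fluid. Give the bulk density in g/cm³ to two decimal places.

Working in km (1 km = 1000 m; c in km⁻¹ = c in m⁻¹ × 1000):
Porosity at depth: phi = 0.44·exp(−0.43×4.3) = 0.44×0.1574 = 0.0693
Bulk density: ρ_b = (1−phi)ρ_g + phi·ρ_f = 0.9307×2.76 + 0.0693×1.07
       = 2.569 + 0.074 = 2.643 g/cm³

2.64 g/cm³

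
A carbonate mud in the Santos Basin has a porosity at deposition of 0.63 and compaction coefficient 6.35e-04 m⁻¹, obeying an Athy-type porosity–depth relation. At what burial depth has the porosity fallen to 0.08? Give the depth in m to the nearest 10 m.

Working in km (1 km = 1000 m; k in km⁻¹ = k in m⁻¹ × 1000):
Invert Athy's law: z = ln(phi₀/phi) / k
z = ln(0.63/0.08) / 0.635 = ln(7.875) / 0.635 = 2.0637 / 0.635 = 3.250 km

3250 m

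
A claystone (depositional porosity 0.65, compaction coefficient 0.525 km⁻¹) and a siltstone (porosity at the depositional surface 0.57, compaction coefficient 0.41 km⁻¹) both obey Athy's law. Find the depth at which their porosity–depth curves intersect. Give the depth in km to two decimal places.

1.14 km

Set φ₀ₐ e^(−βₐZ) = φ₀ᵦ e^(−βᵦZ) ⇒ ln(φ₀ₐ/φ₀ᵦ) = (βₐ − βᵦ)·Z
Z = ln(0.65/0.57) / (0.525 − 0.41) = 0.1313 / 0.115 = 1.142 km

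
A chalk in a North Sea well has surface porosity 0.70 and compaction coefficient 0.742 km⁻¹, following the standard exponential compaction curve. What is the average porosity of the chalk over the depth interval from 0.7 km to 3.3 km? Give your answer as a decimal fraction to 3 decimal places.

0.184

⟨φ⟩ = (1/(d₂−d₁)) ∫ φ₀ e^(−kd) dd = φ₀·(e^(−k·d₁) − e^(−k·d₂)) / (k·(d₂−d₁))
e^(−0.742×0.7) = 0.5949; e^(−0.742×3.3) = 0.0864
⟨φ⟩ = 0.7 × (0.5949 − 0.0864) / (0.742 × 2.6) = 0.7 × 0.2636 = 0.1845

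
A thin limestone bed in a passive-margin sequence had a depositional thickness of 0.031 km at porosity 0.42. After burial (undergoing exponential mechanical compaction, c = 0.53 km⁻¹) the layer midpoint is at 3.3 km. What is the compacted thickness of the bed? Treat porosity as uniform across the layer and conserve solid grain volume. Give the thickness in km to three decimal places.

0.019 km

Porosity at 3.3 km: phi = 0.42·exp(−0.53×3.3) = 0.0731
Solid-volume conservation: h(1−phi) = h₀(1−phi₀) ⇒ h = h₀·(1−phi₀)/(1−phi)
h = 0.031 × (1 − 0.42)/(1 − 0.0731) = 0.031 × 0.6257 = 0.0194 km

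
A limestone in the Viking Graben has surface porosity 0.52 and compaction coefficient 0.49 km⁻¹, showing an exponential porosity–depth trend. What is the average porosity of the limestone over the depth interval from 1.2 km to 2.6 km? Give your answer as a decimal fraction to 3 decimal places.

0.209

⟨φ⟩ = (1/(Z₂−Z₁)) ∫ φ₀ e^(−cZ) dZ = φ₀·(e^(−c·Z₁) − e^(−c·Z₂)) / (c·(Z₂−Z₁))
e^(−0.49×1.2) = 0.5554; e^(−0.49×2.6) = 0.2797
⟨φ⟩ = 0.52 × (0.5554 − 0.2797) / (0.49 × 1.4) = 0.52 × 0.4019 = 0.2090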